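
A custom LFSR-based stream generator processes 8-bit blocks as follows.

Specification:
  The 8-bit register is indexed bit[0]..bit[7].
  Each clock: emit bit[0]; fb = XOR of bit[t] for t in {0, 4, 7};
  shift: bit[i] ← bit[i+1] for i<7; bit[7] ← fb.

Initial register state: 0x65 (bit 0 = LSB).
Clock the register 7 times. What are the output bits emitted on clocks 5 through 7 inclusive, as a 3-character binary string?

reg_0 = 0x65
clock 1: out=1, reg = 0xB2
clock 2: out=0, reg = 0x59
clock 3: out=1, reg = 0x2C
clock 4: out=0, reg = 0x16
clock 5: out=0, reg = 0x8B
clock 6: out=1, reg = 0x45
clock 7: out=1, reg = 0xA2

011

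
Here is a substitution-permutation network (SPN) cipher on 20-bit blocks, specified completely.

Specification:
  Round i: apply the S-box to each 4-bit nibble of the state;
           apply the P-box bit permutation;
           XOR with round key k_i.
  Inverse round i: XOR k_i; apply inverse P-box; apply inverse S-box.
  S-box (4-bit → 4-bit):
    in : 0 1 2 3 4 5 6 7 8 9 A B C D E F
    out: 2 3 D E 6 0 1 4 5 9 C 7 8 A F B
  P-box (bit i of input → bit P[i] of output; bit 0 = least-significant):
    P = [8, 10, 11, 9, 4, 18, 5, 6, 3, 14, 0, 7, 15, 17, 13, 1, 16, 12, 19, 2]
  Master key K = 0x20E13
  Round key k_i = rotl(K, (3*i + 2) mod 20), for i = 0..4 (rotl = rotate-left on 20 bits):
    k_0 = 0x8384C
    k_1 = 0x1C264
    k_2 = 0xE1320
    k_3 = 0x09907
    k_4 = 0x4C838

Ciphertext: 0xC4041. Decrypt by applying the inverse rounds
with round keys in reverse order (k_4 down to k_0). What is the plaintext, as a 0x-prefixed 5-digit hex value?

0x1A395

s_0 = ciphertext = 0xC4041
s_1 = InvRound(s_0, k_4) = 0x76827
s_2 = InvRound(s_1, k_3) = 0x1B046
s_3 = InvRound(s_2, k_2) = 0x2E539
s_4 = InvRound(s_3, k_1) = 0x9489F
s_5 = InvRound(s_4, k_0) = 0x1A395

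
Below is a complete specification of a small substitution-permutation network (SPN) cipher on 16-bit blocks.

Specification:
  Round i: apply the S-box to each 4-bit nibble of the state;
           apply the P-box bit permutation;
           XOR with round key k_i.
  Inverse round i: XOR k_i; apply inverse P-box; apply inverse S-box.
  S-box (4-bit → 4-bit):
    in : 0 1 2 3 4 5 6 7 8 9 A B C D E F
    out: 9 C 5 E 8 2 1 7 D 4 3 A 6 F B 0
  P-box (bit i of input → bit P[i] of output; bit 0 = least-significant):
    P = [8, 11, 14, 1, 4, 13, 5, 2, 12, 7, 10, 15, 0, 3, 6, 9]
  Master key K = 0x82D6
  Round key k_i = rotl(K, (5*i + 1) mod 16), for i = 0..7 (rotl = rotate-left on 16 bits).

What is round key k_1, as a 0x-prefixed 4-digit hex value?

K = 0x82D6
k_0 = rotl(K, (5*0+1) mod 16) = rotl(K, 1) = 0x05AD
k_1 = rotl(K, (5*1+1) mod 16) = rotl(K, 6) = 0xB5A0

0xB5A0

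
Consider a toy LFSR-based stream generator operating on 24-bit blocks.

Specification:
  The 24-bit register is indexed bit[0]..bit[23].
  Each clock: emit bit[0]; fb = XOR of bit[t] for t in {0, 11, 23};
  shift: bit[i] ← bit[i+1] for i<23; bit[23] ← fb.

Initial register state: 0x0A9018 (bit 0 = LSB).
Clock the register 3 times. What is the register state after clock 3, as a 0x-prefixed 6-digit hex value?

reg_0 = 0x0A9018
clock 1: out=0, reg = 0x05480C
clock 2: out=0, reg = 0x82A406
clock 3: out=0, reg = 0xC15203

0xC15203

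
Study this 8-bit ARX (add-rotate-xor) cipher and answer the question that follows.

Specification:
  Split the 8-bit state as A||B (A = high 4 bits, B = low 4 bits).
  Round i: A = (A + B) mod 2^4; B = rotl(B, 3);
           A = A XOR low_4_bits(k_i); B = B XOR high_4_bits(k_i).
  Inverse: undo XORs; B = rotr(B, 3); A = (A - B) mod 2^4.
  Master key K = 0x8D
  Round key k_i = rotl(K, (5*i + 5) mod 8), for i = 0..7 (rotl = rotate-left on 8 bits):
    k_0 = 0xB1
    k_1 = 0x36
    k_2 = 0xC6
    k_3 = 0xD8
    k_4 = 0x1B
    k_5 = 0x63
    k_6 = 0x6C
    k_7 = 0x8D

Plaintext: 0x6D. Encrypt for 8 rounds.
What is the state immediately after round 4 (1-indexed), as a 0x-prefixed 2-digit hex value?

0x4D

s_0 = plaintext = 0x6D
s_1 = Round(s_0, k_0) = 0x25
s_2 = Round(s_1, k_1) = 0x19
s_3 = Round(s_2, k_2) = 0xC0
s_4 = Round(s_3, k_3) = 0x4D
s_5 = Round(s_4, k_4) = 0xAF
s_6 = Round(s_5, k_5) = 0xA9
s_7 = Round(s_6, k_6) = 0xFA
s_8 = Round(s_7, k_7) = 0x4D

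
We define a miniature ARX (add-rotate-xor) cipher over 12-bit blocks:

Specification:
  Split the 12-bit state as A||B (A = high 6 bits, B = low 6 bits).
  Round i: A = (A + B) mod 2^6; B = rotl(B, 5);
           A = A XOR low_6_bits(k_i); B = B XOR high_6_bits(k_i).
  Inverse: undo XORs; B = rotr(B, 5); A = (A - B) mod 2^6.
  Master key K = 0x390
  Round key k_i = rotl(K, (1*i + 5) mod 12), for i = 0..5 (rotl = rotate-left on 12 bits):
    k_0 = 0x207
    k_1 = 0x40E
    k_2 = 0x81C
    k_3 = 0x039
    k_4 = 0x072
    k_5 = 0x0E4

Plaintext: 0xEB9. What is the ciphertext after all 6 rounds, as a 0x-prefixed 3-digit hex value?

0x90F

s_0 = plaintext = 0xEB9
s_1 = Round(s_0, k_0) = 0xD34
s_2 = Round(s_1, k_1) = 0x98A
s_3 = Round(s_2, k_2) = 0xB25
s_4 = Round(s_3, k_3) = 0xA32
s_5 = Round(s_4, k_4) = 0xA18
s_6 = Round(s_5, k_5) = 0x90F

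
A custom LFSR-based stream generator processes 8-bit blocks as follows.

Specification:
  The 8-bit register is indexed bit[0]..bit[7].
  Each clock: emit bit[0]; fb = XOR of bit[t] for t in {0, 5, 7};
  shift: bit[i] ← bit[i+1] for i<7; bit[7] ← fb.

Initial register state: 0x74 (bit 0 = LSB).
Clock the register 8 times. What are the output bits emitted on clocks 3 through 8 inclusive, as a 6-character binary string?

101110

reg_0 = 0x74
clock 1: out=0, reg = 0xBA
clock 2: out=0, reg = 0x5D
clock 3: out=1, reg = 0xAE
clock 4: out=0, reg = 0x57
clock 5: out=1, reg = 0xAB
clock 6: out=1, reg = 0xD5
clock 7: out=1, reg = 0x6A
clock 8: out=0, reg = 0xB5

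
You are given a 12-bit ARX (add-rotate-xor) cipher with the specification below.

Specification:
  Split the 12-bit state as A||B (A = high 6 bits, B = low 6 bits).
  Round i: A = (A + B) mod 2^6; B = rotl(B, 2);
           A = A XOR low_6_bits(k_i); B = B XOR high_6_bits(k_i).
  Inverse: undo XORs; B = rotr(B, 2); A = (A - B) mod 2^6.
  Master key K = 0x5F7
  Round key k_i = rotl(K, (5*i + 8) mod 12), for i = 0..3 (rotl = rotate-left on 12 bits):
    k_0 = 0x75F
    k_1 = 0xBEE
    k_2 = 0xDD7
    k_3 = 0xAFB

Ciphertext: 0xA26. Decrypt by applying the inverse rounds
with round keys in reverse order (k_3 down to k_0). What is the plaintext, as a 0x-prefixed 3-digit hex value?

0x6CD

s_0 = ciphertext = 0xA26
s_1 = InvRound(s_0, k_3) = 0x013
s_2 = InvRound(s_1, k_2) = 0x389
s_3 = InvRound(s_2, k_1) = 0xDE9
s_4 = InvRound(s_3, k_0) = 0x6CD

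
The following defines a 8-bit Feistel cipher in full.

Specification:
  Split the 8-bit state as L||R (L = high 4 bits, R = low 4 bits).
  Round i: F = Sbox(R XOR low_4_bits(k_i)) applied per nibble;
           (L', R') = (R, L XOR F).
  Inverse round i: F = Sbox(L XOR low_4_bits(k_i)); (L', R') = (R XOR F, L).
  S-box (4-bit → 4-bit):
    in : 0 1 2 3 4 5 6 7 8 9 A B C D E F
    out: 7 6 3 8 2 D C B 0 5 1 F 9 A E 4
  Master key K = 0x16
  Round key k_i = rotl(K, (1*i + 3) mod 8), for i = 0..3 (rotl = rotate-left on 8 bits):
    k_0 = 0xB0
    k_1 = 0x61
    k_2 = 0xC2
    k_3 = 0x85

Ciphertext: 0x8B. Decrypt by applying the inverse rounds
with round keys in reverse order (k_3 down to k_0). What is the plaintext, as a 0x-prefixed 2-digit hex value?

s_0 = ciphertext = 0x8B
s_1 = InvRound(s_0, k_3) = 0x18
s_2 = InvRound(s_1, k_2) = 0x01
s_3 = InvRound(s_2, k_1) = 0x70
s_4 = InvRound(s_3, k_0) = 0xB7

0xB7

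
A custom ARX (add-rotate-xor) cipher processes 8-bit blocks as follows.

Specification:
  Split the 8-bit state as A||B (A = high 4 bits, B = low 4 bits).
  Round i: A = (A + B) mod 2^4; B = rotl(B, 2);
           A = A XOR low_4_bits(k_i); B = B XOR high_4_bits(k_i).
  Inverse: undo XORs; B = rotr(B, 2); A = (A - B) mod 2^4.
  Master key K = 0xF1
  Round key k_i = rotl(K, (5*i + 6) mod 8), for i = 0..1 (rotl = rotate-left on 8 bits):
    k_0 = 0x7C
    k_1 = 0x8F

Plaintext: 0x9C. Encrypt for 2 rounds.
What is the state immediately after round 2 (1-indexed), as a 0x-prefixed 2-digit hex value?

s_0 = plaintext = 0x9C
s_1 = Round(s_0, k_0) = 0x94
s_2 = Round(s_1, k_1) = 0x29

0x29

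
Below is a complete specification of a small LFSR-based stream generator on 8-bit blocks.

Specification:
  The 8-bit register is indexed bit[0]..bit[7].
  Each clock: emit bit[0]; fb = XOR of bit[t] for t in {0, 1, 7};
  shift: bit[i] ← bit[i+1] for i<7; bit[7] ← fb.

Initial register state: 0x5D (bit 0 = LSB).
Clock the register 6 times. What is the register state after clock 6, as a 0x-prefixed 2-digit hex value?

0x45

reg_0 = 0x5D
clock 1: out=1, reg = 0xAE
clock 2: out=0, reg = 0x57
clock 3: out=1, reg = 0x2B
clock 4: out=1, reg = 0x15
clock 5: out=1, reg = 0x8A
clock 6: out=0, reg = 0x45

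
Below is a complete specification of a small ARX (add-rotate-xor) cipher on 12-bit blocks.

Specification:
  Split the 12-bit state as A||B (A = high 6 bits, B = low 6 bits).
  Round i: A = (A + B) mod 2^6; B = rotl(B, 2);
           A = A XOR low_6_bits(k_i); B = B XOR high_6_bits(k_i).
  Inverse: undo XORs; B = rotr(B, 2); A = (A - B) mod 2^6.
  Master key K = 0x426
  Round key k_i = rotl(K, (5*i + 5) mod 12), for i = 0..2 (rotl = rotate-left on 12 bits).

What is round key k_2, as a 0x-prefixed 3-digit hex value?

K = 0x426
k_0 = rotl(K, (5*0+5) mod 12) = rotl(K, 5) = 0x4C8
k_1 = rotl(K, (5*1+5) mod 12) = rotl(K, 10) = 0x909
k_2 = rotl(K, (5*2+5) mod 12) = rotl(K, 3) = 0x132

0x132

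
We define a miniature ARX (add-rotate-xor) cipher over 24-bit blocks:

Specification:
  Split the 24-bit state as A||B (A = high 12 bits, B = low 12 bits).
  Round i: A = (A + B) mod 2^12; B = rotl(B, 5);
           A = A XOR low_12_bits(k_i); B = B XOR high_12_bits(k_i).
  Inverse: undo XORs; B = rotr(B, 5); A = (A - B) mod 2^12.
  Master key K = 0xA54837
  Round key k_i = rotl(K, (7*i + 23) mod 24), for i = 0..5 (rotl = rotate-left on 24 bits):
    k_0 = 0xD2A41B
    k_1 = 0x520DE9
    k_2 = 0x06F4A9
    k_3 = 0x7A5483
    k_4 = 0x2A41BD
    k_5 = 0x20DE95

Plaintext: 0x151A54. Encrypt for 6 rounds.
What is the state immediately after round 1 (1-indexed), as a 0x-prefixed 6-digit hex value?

0xFBE7BE

s_0 = plaintext = 0x151A54
s_1 = Round(s_0, k_0) = 0xFBE7BE
s_2 = Round(s_1, k_1) = 0xA952EF
s_3 = Round(s_2, k_2) = 0x92DD8A
s_4 = Round(s_3, k_3) = 0x2346FE
s_5 = Round(s_4, k_4) = 0x88FD69
s_6 = Round(s_5, k_5) = 0xB6DF37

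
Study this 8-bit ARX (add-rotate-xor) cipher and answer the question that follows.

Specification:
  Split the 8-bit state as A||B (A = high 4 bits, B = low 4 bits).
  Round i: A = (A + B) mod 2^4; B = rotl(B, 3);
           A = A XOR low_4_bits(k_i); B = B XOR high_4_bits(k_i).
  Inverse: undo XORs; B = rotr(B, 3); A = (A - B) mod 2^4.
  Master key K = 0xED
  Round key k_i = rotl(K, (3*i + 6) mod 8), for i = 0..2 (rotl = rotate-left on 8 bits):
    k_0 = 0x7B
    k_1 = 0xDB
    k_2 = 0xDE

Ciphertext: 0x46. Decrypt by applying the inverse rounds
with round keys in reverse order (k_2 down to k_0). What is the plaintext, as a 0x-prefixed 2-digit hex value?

0x44

s_0 = ciphertext = 0x46
s_1 = InvRound(s_0, k_2) = 0x37
s_2 = InvRound(s_1, k_1) = 0x35
s_3 = InvRound(s_2, k_0) = 0x44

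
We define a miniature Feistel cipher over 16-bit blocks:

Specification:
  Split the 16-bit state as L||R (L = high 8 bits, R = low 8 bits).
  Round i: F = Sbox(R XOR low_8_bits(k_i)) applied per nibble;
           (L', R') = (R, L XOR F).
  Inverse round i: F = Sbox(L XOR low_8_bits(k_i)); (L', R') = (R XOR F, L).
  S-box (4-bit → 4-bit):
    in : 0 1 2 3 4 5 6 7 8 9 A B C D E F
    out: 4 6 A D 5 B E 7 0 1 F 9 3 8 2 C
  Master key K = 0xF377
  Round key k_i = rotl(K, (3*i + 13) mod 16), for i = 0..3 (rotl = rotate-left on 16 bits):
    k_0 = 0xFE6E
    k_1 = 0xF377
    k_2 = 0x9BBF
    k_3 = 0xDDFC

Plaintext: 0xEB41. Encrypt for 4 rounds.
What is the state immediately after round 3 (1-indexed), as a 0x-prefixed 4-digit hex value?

s_0 = plaintext = 0xEB41
s_1 = Round(s_0, k_0) = 0x4147
s_2 = Round(s_1, k_1) = 0x4795
s_3 = Round(s_2, k_2) = 0x95E8
s_4 = Round(s_3, k_3) = 0xE8F0

0x95E8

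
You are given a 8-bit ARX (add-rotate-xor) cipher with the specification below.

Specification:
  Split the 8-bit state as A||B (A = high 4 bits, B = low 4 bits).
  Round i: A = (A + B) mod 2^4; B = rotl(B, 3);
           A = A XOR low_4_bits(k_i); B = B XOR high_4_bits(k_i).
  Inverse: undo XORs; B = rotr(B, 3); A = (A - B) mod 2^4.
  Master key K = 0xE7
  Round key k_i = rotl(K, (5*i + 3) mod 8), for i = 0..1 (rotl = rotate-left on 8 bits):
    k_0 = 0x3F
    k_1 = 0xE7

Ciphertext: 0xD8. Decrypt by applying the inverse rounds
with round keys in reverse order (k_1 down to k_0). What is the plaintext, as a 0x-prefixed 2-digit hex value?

0x2F

s_0 = ciphertext = 0xD8
s_1 = InvRound(s_0, k_1) = 0xEC
s_2 = InvRound(s_1, k_0) = 0x2F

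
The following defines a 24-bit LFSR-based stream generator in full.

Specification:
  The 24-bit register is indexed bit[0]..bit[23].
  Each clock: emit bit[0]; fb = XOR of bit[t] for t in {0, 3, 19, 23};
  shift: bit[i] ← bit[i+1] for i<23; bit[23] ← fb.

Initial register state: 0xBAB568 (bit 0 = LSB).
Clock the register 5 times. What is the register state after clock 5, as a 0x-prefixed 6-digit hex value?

reg_0 = 0xBAB568
clock 1: out=0, reg = 0xDD5AB4
clock 2: out=0, reg = 0x6EAD5A
clock 3: out=0, reg = 0x3756AD
clock 4: out=1, reg = 0x1BAB56
clock 5: out=0, reg = 0x8DD5AB

0x8DD5AB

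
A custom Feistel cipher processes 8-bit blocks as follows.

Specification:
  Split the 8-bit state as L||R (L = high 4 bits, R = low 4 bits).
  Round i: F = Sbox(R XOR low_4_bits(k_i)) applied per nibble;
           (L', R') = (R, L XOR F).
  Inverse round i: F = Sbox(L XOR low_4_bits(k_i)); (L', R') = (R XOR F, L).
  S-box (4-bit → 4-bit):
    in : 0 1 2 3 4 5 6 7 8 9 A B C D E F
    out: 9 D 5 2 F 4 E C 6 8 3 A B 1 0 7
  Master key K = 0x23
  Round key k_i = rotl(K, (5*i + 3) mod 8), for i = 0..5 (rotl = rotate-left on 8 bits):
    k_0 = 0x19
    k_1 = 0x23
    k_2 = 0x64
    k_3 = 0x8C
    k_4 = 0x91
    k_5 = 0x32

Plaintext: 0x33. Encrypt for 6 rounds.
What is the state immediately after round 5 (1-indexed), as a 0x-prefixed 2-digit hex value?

s_0 = plaintext = 0x33
s_1 = Round(s_0, k_0) = 0x30
s_2 = Round(s_1, k_1) = 0x01
s_3 = Round(s_2, k_2) = 0x14
s_4 = Round(s_3, k_3) = 0x47
s_5 = Round(s_4, k_4) = 0x7A
s_6 = Round(s_5, k_5) = 0xA1

0x7A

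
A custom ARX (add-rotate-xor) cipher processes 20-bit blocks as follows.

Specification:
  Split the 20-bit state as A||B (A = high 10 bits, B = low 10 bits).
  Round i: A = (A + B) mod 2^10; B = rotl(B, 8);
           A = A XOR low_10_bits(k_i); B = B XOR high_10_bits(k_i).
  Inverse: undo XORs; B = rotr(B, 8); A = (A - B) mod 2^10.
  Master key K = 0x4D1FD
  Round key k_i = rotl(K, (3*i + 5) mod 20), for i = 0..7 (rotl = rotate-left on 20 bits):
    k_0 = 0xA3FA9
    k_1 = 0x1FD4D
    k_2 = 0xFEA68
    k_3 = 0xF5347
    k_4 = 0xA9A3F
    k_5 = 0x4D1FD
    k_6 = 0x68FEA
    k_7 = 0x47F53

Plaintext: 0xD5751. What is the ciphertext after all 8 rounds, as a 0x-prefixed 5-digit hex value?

s_0 = plaintext = 0xD5751
s_1 = Round(s_0, k_0) = 0x43F5B
s_2 = Round(s_1, k_1) = 0x49FA9
s_3 = Round(s_2, k_2) = 0xAE210
s_4 = Round(s_3, k_3) = 0xE3F50
s_5 = Round(s_4, k_4) = 0x38272
s_6 = Round(s_5, k_5) = 0xABFA8
s_7 = Round(s_6, k_6) = 0x6F549
s_8 = Round(s_7, k_7) = 0x1544D

0x1544D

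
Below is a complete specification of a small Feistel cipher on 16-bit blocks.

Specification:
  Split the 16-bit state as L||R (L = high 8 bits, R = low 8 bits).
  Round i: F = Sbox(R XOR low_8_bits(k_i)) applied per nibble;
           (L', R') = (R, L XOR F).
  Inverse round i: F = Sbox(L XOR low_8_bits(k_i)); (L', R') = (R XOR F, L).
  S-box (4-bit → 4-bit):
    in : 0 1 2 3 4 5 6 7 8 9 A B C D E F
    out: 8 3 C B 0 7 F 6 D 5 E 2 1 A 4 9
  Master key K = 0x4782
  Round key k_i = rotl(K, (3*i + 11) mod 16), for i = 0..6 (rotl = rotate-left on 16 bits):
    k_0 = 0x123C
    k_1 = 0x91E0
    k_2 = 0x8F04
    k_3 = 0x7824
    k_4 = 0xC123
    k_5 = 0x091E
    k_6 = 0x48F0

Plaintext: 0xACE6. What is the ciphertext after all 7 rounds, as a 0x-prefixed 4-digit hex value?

s_0 = plaintext = 0xACE6
s_1 = Round(s_0, k_0) = 0xE602
s_2 = Round(s_1, k_1) = 0x02AA
s_3 = Round(s_2, k_2) = 0xAAE6
s_4 = Round(s_3, k_3) = 0xE6B6
s_5 = Round(s_4, k_4) = 0xB6B1
s_6 = Round(s_5, k_5) = 0xB15F
s_7 = Round(s_6, k_6) = 0x5F58

0x5F58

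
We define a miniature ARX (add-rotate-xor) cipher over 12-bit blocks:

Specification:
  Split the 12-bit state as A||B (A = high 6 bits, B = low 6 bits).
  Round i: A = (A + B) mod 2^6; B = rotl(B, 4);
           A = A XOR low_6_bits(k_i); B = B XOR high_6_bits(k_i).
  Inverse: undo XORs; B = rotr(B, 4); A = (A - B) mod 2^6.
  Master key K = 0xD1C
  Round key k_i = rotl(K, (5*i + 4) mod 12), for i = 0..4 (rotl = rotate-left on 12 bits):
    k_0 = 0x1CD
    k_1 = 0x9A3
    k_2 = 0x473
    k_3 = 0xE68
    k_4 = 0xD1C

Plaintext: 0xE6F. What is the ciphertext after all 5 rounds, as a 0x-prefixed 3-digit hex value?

0x286

s_0 = plaintext = 0xE6F
s_1 = Round(s_0, k_0) = 0x97C
s_2 = Round(s_1, k_1) = 0x0A9
s_3 = Round(s_2, k_2) = 0x60B
s_4 = Round(s_3, k_3) = 0x2CB
s_5 = Round(s_4, k_4) = 0x286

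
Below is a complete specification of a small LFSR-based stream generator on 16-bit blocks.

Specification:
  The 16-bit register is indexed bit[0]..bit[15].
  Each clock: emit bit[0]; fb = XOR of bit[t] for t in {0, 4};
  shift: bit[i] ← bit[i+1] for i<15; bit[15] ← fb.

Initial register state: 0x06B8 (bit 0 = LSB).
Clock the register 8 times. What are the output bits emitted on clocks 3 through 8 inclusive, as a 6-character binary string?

reg_0 = 0x06B8
clock 1: out=0, reg = 0x835C
clock 2: out=0, reg = 0xC1AE
clock 3: out=0, reg = 0x60D7
clock 4: out=1, reg = 0x306B
clock 5: out=1, reg = 0x9835
clock 6: out=1, reg = 0x4C1A
clock 7: out=0, reg = 0xA60D
clock 8: out=1, reg = 0xD306

011101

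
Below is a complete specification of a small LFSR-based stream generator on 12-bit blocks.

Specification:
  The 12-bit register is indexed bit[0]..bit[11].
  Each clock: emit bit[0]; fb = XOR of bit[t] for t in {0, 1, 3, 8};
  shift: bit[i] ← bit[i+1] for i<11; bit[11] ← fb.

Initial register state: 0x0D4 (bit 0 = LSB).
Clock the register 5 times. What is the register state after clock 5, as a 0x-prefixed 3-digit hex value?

0x206

reg_0 = 0x0D4
clock 1: out=0, reg = 0x06A
clock 2: out=0, reg = 0x035
clock 3: out=1, reg = 0x81A
clock 4: out=0, reg = 0x40D
clock 5: out=1, reg = 0x206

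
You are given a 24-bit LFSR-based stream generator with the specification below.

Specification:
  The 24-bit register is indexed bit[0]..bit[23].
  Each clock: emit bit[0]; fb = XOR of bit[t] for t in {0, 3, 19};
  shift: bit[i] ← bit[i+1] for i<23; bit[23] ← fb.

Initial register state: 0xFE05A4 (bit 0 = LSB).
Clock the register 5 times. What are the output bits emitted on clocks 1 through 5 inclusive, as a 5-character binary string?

reg_0 = 0xFE05A4
clock 1: out=0, reg = 0xFF02D2
clock 2: out=0, reg = 0xFF8169
clock 3: out=1, reg = 0xFFC0B4
clock 4: out=0, reg = 0xFFE05A
clock 5: out=0, reg = 0x7FF02D

00100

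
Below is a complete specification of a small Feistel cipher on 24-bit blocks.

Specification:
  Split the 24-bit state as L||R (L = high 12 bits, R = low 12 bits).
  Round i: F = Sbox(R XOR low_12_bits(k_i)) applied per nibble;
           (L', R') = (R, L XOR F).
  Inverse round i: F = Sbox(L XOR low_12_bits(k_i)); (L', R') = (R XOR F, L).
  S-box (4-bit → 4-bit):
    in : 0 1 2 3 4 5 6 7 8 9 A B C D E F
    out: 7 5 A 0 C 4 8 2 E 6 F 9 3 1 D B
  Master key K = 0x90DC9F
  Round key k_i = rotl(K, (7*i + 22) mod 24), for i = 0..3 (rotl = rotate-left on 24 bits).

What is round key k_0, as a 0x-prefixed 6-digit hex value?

K = 0x90DC9F
k_0 = rotl(K, (7*0+22) mod 24) = rotl(K, 22) = 0xE43727

0xE43727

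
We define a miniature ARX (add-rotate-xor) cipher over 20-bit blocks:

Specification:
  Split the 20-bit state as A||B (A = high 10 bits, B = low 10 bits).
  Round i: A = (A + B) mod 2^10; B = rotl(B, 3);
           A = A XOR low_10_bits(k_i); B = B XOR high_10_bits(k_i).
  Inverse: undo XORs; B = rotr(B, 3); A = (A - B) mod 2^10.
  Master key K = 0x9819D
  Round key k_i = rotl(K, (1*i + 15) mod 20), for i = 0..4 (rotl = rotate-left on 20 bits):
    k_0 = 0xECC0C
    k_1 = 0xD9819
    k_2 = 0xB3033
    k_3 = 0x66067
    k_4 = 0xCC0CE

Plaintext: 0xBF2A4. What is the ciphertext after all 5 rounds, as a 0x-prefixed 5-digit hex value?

0xF6736

s_0 = plaintext = 0xBF2A4
s_1 = Round(s_0, k_0) = 0x6B296
s_2 = Round(s_1, k_1) = 0x16FD3
s_3 = Round(s_2, k_2) = 0x07453
s_4 = Round(s_3, k_3) = 0x05F00
s_5 = Round(s_4, k_4) = 0xF6736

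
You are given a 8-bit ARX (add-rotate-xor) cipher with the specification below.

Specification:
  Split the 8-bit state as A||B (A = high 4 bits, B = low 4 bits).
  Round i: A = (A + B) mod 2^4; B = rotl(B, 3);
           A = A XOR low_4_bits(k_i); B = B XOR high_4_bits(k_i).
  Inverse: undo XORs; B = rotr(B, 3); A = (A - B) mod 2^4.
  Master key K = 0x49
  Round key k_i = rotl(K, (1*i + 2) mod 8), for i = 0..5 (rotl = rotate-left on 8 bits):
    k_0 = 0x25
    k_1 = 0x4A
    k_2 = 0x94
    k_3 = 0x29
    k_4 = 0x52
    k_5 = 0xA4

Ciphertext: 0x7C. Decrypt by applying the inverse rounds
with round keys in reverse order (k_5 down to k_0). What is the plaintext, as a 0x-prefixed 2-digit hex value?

s_0 = ciphertext = 0x7C
s_1 = InvRound(s_0, k_5) = 0x7C
s_2 = InvRound(s_1, k_4) = 0x23
s_3 = InvRound(s_2, k_3) = 0x92
s_4 = InvRound(s_3, k_2) = 0x67
s_5 = InvRound(s_4, k_1) = 0x66
s_6 = InvRound(s_5, k_0) = 0xB8

0xB8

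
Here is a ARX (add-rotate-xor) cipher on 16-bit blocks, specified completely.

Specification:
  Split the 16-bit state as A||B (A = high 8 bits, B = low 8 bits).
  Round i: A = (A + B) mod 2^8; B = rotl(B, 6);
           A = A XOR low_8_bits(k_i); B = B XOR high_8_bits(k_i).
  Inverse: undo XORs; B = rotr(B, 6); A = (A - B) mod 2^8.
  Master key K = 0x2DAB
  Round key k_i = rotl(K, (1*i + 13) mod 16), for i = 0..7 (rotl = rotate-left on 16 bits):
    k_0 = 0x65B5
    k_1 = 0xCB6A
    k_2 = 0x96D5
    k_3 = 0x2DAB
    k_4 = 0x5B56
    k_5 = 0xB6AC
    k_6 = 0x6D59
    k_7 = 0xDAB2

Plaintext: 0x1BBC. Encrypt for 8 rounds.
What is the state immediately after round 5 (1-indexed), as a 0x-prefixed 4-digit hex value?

0x681C

s_0 = plaintext = 0x1BBC
s_1 = Round(s_0, k_0) = 0x624A
s_2 = Round(s_1, k_1) = 0xC659
s_3 = Round(s_2, k_2) = 0xCAC0
s_4 = Round(s_3, k_3) = 0x211D
s_5 = Round(s_4, k_4) = 0x681C
s_6 = Round(s_5, k_5) = 0x28B1
s_7 = Round(s_6, k_6) = 0x8001
s_8 = Round(s_7, k_7) = 0x339A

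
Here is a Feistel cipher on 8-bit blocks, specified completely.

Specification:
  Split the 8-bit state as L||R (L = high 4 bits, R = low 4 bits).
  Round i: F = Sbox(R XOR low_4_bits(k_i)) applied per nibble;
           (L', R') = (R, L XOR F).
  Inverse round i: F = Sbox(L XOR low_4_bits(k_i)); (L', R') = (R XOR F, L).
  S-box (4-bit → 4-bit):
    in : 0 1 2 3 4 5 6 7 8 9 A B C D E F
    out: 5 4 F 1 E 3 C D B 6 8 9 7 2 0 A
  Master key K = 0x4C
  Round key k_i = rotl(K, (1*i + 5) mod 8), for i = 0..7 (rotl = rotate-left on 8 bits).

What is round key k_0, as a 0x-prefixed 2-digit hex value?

K = 0x4C
k_0 = rotl(K, (1*0+5) mod 8) = rotl(K, 5) = 0x89

0x89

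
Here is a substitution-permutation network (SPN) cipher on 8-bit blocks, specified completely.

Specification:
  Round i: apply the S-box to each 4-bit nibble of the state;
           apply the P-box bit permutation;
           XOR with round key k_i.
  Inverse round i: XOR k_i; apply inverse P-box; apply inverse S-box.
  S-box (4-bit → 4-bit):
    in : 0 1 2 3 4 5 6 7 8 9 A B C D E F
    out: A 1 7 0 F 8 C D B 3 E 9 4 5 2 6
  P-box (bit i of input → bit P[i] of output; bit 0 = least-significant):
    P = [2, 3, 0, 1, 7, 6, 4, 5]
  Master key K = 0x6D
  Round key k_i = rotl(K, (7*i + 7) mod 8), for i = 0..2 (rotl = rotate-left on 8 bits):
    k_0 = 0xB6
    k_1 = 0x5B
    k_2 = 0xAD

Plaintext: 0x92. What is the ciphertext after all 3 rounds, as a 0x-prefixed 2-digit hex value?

0xE8

s_0 = plaintext = 0x92
s_1 = Round(s_0, k_0) = 0x7B
s_2 = Round(s_1, k_1) = 0xED
s_3 = Round(s_2, k_2) = 0xE8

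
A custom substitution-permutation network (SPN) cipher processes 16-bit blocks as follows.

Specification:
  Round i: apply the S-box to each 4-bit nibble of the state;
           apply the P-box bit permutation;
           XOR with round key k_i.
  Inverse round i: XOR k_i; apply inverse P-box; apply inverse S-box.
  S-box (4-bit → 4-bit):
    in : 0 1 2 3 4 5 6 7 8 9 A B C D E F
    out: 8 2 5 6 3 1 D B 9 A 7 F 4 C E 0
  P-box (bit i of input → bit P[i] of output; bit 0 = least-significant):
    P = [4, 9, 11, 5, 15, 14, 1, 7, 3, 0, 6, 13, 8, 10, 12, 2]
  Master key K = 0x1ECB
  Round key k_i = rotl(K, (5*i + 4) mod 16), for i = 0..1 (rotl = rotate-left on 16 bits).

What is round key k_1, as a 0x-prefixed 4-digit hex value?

K = 0x1ECB
k_0 = rotl(K, (5*0+4) mod 16) = rotl(K, 4) = 0xECB1
k_1 = rotl(K, (5*1+4) mod 16) = rotl(K, 9) = 0x963D

0x963D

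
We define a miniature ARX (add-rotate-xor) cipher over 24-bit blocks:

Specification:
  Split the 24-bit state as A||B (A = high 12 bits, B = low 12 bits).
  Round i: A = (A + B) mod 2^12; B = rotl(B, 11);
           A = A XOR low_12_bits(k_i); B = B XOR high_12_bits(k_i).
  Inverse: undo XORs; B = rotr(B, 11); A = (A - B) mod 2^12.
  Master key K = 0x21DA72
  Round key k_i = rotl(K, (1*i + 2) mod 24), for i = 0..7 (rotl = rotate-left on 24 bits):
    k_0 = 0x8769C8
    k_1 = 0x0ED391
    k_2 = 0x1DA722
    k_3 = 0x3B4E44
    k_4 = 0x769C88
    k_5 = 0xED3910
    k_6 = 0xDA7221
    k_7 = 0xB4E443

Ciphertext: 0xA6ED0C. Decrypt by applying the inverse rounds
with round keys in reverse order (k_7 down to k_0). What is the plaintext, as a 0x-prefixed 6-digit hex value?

0x78CE96

s_0 = ciphertext = 0xA6ED0C
s_1 = InvRound(s_0, k_7) = 0x1A9C84
s_2 = InvRound(s_1, k_6) = 0x142246
s_3 = InvRound(s_2, k_5) = 0xF2792B
s_4 = InvRound(s_3, k_4) = 0x72AC85
s_5 = InvRound(s_4, k_3) = 0xB0BE63
s_6 = InvRound(s_5, k_2) = 0xCB6F73
s_7 = InvRound(s_6, k_1) = 0xFEAF3D
s_8 = InvRound(s_7, k_0) = 0x78CE96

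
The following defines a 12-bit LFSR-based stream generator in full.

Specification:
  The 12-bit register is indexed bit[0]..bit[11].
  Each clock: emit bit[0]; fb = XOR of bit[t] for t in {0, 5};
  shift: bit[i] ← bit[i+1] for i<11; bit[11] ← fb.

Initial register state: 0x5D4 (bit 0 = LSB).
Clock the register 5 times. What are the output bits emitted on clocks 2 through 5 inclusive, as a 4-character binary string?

reg_0 = 0x5D4
clock 1: out=0, reg = 0x2EA
clock 2: out=0, reg = 0x975
clock 3: out=1, reg = 0x4BA
clock 4: out=0, reg = 0xA5D
clock 5: out=1, reg = 0xD2E

0101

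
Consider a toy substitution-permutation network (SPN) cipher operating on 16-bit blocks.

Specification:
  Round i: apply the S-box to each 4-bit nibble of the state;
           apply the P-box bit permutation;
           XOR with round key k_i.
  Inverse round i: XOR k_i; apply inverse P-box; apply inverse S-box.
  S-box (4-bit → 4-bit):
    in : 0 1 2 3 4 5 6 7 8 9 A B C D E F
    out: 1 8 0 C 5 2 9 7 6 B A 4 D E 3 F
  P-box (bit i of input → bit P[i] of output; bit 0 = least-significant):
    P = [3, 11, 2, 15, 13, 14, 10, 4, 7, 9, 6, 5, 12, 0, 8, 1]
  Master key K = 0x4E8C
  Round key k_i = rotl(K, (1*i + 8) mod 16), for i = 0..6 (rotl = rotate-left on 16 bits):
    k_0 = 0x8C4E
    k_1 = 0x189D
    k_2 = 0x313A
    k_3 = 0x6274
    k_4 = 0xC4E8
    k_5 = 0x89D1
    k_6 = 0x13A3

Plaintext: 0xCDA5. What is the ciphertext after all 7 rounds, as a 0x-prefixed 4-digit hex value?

s_0 = plaintext = 0xCDA5
s_1 = Round(s_0, k_0) = 0xD73C
s_2 = Round(s_1, k_1) = 0x9F42
s_3 = Round(s_2, k_2) = 0x07D9
s_4 = Round(s_3, k_3) = 0xBCAC
s_5 = Round(s_4, k_4) = 0x0514
s_6 = Round(s_5, k_5) = 0x9BCD
s_7 = Round(s_6, k_6) = 0xAFF4

0xAFF4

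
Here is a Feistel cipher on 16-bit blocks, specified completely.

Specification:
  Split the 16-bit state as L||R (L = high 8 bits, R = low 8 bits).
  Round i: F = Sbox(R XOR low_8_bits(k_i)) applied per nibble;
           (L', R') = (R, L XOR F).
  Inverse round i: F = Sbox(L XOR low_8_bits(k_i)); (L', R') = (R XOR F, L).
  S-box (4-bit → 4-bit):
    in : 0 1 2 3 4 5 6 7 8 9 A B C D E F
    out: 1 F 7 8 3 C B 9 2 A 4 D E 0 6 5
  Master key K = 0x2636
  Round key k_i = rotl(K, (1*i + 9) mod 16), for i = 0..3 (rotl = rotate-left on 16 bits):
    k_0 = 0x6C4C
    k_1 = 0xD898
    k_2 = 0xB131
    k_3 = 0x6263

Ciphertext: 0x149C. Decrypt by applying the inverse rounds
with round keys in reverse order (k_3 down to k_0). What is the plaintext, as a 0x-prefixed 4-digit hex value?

0x5910

s_0 = ciphertext = 0x149C
s_1 = InvRound(s_0, k_3) = 0x0514
s_2 = InvRound(s_1, k_2) = 0x9705
s_3 = InvRound(s_2, k_1) = 0x1097
s_4 = InvRound(s_3, k_0) = 0x5910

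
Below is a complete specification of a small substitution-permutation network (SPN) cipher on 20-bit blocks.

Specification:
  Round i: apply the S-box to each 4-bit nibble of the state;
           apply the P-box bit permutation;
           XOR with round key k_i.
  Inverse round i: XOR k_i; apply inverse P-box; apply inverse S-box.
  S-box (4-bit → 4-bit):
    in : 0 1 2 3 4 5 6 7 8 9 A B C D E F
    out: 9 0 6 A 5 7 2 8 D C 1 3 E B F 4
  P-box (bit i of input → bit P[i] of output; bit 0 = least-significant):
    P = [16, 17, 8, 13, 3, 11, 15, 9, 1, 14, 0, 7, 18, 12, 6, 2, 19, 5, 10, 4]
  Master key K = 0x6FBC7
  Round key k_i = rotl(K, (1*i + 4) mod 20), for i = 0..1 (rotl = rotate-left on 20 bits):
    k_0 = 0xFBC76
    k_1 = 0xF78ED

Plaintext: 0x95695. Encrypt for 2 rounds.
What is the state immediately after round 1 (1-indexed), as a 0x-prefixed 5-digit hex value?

s_0 = plaintext = 0x95695
s_1 = Round(s_0, k_0) = 0x86B26
s_2 = Round(s_1, k_1) = 0x5A4FF

0x86B26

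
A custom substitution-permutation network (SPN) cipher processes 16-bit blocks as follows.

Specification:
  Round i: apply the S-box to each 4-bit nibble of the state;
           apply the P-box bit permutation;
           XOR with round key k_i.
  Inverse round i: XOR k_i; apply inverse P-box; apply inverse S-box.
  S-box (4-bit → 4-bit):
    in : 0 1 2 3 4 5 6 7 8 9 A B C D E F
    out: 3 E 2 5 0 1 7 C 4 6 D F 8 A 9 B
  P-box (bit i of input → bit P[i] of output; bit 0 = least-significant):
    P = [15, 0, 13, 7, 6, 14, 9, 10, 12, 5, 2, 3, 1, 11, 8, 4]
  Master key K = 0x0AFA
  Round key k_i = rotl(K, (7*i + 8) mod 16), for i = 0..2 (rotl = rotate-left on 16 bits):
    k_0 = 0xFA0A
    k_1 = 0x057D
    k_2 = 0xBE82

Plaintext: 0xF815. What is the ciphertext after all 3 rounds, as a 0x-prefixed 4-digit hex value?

0x7A63

s_0 = plaintext = 0xF815
s_1 = Round(s_0, k_0) = 0x341C
s_2 = Round(s_1, k_1) = 0x42FF
s_3 = Round(s_2, k_2) = 0x7A63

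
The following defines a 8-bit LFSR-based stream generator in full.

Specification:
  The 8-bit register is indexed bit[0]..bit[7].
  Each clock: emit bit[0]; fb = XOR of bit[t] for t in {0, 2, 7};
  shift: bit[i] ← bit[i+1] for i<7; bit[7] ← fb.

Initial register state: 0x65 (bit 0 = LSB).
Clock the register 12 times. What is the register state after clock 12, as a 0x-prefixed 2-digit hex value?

0x0D

reg_0 = 0x65
clock 1: out=1, reg = 0x32
clock 2: out=0, reg = 0x19
clock 3: out=1, reg = 0x8C
clock 4: out=0, reg = 0x46
clock 5: out=0, reg = 0xA3
clock 6: out=1, reg = 0x51
clock 7: out=1, reg = 0xA8
clock 8: out=0, reg = 0xD4
clock 9: out=0, reg = 0x6A
clock 10: out=0, reg = 0x35
clock 11: out=1, reg = 0x1A
clock 12: out=0, reg = 0x0D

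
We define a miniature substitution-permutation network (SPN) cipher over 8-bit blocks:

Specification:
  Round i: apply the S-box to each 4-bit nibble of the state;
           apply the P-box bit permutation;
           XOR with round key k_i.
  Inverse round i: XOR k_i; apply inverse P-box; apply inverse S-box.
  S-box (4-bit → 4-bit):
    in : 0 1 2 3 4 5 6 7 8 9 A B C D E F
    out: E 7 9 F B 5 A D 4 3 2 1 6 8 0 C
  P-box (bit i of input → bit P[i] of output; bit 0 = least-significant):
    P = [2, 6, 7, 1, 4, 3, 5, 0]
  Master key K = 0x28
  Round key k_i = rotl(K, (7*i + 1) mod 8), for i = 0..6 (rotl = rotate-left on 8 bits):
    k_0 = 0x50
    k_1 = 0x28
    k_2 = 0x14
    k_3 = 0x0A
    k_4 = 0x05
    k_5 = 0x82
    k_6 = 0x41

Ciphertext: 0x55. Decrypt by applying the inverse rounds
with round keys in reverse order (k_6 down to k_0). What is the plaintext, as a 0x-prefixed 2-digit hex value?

0x25

s_0 = ciphertext = 0x55
s_1 = InvRound(s_0, k_6) = 0xBB
s_2 = InvRound(s_1, k_5) = 0x3E
s_3 = InvRound(s_2, k_4) = 0x3D
s_4 = InvRound(s_3, k_3) = 0x72
s_5 = InvRound(s_4, k_2) = 0x84
s_6 = InvRound(s_5, k_1) = 0xC5
s_7 = InvRound(s_6, k_0) = 0x25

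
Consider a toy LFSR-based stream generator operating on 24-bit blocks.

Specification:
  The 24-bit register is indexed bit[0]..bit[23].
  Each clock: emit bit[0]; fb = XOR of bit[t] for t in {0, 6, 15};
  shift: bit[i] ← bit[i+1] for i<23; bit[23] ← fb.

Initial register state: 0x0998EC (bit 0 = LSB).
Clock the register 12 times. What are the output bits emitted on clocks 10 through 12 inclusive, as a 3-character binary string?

001

reg_0 = 0x0998EC
clock 1: out=0, reg = 0x04CC76
clock 2: out=0, reg = 0x02663B
clock 3: out=1, reg = 0x81331D
clock 4: out=1, reg = 0xC0998E
clock 5: out=0, reg = 0xE04CC7
clock 6: out=1, reg = 0x702663
clock 7: out=1, reg = 0x381331
clock 8: out=1, reg = 0x9C0998
clock 9: out=0, reg = 0x4E04CC
clock 10: out=0, reg = 0xA70266
clock 11: out=0, reg = 0xD38133
clock 12: out=1, reg = 0x69C099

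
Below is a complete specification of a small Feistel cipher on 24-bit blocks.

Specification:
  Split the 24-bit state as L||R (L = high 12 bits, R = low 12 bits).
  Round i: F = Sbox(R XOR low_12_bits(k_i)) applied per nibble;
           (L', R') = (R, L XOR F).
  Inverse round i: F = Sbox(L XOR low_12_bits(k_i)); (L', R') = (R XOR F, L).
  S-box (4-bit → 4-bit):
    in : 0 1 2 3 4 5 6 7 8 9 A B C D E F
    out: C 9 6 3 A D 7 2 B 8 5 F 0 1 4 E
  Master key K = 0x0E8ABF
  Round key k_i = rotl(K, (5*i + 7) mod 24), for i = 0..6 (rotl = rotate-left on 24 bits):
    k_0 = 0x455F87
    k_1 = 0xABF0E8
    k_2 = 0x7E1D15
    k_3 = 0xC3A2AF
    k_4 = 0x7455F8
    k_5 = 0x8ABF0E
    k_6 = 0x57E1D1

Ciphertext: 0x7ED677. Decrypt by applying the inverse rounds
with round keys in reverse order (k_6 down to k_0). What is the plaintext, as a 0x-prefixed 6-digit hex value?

0xB0F900

s_0 = ciphertext = 0x7ED677
s_1 = InvRound(s_0, k_6) = 0x1477ED
s_2 = InvRound(s_1, k_5) = 0x345147
s_3 = InvRound(s_2, k_4) = 0x6B6345
s_4 = InvRound(s_3, k_3) = 0x9DD6B6
s_5 = InvRound(s_4, k_2) = 0xCBD9DD
s_6 = InvRound(s_5, k_1) = 0x900CBD
s_7 = InvRound(s_6, k_0) = 0xB0F900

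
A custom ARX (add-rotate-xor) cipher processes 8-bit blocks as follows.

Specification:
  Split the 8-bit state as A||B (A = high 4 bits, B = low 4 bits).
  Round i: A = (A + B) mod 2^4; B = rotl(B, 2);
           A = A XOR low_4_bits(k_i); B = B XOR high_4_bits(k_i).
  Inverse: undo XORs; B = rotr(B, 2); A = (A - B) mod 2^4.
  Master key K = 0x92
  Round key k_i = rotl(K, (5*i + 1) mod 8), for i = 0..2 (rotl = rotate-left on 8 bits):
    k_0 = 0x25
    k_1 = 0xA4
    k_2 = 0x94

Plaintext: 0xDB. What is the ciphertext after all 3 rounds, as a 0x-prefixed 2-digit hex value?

s_0 = plaintext = 0xDB
s_1 = Round(s_0, k_0) = 0xDC
s_2 = Round(s_1, k_1) = 0xD9
s_3 = Round(s_2, k_2) = 0x2F

0x2F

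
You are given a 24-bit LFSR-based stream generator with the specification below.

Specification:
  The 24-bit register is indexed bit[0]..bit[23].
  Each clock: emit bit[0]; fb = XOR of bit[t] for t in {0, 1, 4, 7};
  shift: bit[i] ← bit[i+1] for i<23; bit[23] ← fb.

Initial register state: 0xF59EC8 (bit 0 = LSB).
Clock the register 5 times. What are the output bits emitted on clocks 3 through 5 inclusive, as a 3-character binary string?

reg_0 = 0xF59EC8
clock 1: out=0, reg = 0xFACF64
clock 2: out=0, reg = 0x7D67B2
clock 3: out=0, reg = 0xBEB3D9
clock 4: out=1, reg = 0xDF59EC
clock 5: out=0, reg = 0xEFACF6

010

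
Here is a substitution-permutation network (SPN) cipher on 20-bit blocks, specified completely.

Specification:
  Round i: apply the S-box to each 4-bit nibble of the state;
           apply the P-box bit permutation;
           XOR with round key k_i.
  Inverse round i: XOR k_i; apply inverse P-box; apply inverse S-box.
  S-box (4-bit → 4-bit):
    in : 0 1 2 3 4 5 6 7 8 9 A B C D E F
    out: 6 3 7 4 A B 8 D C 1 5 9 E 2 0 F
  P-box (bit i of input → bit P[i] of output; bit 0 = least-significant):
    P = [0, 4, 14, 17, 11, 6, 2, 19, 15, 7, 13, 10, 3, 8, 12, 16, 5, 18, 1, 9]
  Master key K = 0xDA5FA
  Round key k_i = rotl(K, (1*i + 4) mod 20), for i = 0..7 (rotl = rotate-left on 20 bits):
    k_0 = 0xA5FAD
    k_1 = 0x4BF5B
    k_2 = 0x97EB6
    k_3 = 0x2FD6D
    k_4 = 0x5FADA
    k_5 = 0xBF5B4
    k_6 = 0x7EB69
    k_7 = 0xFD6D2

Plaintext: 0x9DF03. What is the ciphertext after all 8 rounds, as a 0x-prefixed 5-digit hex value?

s_0 = plaintext = 0x9DF03
s_1 = Round(s_0, k_0) = 0xABA49
s_2 = Round(s_1, k_1) = 0xD1F30
s_3 = Round(s_2, k_2) = 0xD9B2A
s_4 = Round(s_3, k_3) = 0x63120
s_5 = Round(s_4, k_4) = 0x5200E
s_6 = Round(s_5, k_5) = 0xFC658
s_7 = Round(s_6, k_6) = 0x8B40B
s_8 = Round(s_7, k_7) = 0xCD01D

0xCD01D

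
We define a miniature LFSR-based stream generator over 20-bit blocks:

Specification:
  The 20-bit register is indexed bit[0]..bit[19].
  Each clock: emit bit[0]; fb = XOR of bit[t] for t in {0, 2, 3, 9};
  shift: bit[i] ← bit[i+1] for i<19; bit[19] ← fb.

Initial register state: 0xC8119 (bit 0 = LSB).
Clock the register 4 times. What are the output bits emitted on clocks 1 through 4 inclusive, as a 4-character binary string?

1001

reg_0 = 0xC8119
clock 1: out=1, reg = 0x6408C
clock 2: out=0, reg = 0x32046
clock 3: out=0, reg = 0x99023
clock 4: out=1, reg = 0xCC811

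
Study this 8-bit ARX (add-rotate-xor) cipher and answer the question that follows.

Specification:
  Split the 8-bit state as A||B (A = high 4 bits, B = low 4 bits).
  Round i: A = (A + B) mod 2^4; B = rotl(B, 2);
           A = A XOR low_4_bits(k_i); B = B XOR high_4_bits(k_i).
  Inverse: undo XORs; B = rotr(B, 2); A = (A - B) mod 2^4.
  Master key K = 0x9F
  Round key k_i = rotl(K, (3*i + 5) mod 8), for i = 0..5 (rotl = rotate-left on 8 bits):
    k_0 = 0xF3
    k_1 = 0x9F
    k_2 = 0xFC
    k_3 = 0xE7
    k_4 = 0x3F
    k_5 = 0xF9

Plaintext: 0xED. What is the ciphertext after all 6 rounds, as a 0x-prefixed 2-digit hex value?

s_0 = plaintext = 0xED
s_1 = Round(s_0, k_0) = 0x88
s_2 = Round(s_1, k_1) = 0xFB
s_3 = Round(s_2, k_2) = 0x61
s_4 = Round(s_3, k_3) = 0x0A
s_5 = Round(s_4, k_4) = 0x59
s_6 = Round(s_5, k_5) = 0x79

0x79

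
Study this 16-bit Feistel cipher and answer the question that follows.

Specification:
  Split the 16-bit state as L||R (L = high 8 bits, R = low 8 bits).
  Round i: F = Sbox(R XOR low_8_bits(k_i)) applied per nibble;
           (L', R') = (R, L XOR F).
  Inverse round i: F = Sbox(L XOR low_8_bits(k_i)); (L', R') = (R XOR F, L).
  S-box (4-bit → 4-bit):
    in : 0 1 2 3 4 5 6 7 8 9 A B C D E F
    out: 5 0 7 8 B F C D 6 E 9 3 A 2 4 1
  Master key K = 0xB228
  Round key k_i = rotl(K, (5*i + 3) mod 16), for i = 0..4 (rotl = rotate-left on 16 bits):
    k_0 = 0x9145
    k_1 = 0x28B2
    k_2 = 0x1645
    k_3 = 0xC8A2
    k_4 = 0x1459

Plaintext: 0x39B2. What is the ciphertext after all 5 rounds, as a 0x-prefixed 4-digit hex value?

0x31E1

s_0 = plaintext = 0x39B2
s_1 = Round(s_0, k_0) = 0xB224
s_2 = Round(s_1, k_1) = 0x245E
s_3 = Round(s_2, k_2) = 0x5E27
s_4 = Round(s_3, k_3) = 0x2731
s_5 = Round(s_4, k_4) = 0x31E1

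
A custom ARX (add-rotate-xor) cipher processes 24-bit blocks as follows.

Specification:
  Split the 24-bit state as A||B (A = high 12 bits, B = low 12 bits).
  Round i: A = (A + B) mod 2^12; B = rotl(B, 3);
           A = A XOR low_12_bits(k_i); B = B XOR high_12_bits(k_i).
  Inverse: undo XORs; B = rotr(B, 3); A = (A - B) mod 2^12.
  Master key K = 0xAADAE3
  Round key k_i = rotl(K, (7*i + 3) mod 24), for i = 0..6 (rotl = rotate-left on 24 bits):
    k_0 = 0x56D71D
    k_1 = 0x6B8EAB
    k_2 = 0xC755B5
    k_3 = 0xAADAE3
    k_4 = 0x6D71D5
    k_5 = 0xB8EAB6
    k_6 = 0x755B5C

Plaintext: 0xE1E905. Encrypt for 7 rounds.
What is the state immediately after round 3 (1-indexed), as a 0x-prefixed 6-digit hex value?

s_0 = plaintext = 0xE1E905
s_1 = Round(s_0, k_0) = 0x03ED41
s_2 = Round(s_1, k_1) = 0x3D4CB6
s_3 = Round(s_2, k_2) = 0x53F9C3
s_4 = Round(s_3, k_3) = 0x5E14B1
s_5 = Round(s_4, k_4) = 0xB4735D
s_6 = Round(s_5, k_5) = 0x412167
s_7 = Round(s_6, k_6) = 0xE25C6D

0x53F9C3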